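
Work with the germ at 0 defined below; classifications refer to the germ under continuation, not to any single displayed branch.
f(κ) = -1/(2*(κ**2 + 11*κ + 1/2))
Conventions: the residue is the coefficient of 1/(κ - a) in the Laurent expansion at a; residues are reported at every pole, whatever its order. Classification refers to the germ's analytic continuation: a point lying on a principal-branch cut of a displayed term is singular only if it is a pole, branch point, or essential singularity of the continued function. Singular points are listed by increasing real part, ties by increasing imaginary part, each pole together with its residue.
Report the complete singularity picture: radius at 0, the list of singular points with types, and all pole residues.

Denominator factor (κ**2 + 11*κ + 1/2): discriminant 119, real irrational roots -11/2 + (1/2)*sqrt(119) and -11/2 - (1/2)*sqrt(119); poles of order 1, moduli 11/2 - (1/2)*sqrt(119) and 11/2 + (1/2)*sqrt(119).
The radius of convergence is the smallest modulus among the singular points: 11/2 - (1/2)*sqrt(119).
The factor κ**2 + 11*κ + 1/2 splits as (κ - a)(κ - a') with a = -11/2 - (1/2)*sqrt(119), a' = -11/2 + (1/2)*sqrt(119). At the order-1 pole a set g(κ) = (κ - a)*f(κ) = [-1/2] / (κ - a').
Simple pole: residue = g(a) at a = -11/2 - (1/2)*sqrt(119), which is (1/238)*sqrt(119).
The factor κ**2 + 11*κ + 1/2 splits as (κ - a)(κ - a') with a = -11/2 + (1/2)*sqrt(119), a' = -11/2 - (1/2)*sqrt(119). At the order-1 pole a set g(κ) = (κ - a)*f(κ) = [-1/2] / (κ - a').
Simple pole: residue = g(a) at a = -11/2 + (1/2)*sqrt(119), which is -(1/238)*sqrt(119).
List the singular points by increasing real part (a conjugate pair: the negative imaginary part first).

Radius of convergence at 0: 11/2 - (1/2)*sqrt(119).
At -11/2 - (1/2)*sqrt(119): a pole of order 1; residue (1/238)*sqrt(119).
At -11/2 + (1/2)*sqrt(119): a pole of order 1; residue -(1/238)*sqrt(119).


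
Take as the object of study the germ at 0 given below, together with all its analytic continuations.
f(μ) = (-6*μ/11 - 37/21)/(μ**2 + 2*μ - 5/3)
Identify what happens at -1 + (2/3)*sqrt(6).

The denominator factor μ**2 + 2*μ - 5/3 vanishes at -1 + (2/3)*sqrt(6) and appears to the power 1; the numerator there equals -281/231 - (4/11)*sqrt(6), nonzero, and no other factor vanishes.
Hence a pole whose order is the multiplicity, 1.

The point is a pole of order 1.


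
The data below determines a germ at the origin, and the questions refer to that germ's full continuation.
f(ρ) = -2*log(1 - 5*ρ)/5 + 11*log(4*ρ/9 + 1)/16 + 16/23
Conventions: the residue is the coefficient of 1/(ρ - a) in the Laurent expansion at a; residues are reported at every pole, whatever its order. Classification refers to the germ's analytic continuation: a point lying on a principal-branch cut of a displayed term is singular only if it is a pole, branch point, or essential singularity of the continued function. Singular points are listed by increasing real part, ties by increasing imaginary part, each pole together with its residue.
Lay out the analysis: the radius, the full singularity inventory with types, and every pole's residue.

Branch term (11/16)*log(1 - ρ/(-9/4)): its argument vanishes at ρ = -9/4, a logarithmic branch point, modulus 9/4.
Branch term (-2/5)*log(1 - ρ/(1/5)): its argument vanishes at ρ = 1/5, a logarithmic branch point, modulus 1/5.
The radius of convergence is the smallest modulus among the singular points: 1/5.
List the singular points by increasing real part (a conjugate pair: the negative imaginary part first).

Radius of convergence at 0: 1/5.
At -9/4: a logarithmic branch point.
At 1/5: a logarithmic branch point.


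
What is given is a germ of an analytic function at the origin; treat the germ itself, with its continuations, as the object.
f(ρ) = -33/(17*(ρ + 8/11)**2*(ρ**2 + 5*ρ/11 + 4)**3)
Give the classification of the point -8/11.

The point is a pole of order 2.

The denominator factor ρ + 8/11 vanishes at -8/11 and appears to the power 2; the numerator there equals -33/17, nonzero, and no other factor vanishes.
Hence a pole whose order is the multiplicity, 2.


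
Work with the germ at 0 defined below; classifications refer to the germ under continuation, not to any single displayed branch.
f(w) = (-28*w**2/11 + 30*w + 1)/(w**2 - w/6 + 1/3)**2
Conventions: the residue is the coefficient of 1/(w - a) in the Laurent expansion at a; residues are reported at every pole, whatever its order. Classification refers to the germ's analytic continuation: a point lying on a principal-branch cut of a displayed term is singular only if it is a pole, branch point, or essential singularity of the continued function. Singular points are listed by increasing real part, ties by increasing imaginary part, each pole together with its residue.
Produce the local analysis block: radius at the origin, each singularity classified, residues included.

Radius of convergence at 0: (1/3)*sqrt(3).
At (1/12) - ((1/12)*sqrt(47))*i: a pole of order 2; residue ((12600/24299)*sqrt(47))*i.
At (1/12) + ((1/12)*sqrt(47))*i: a pole of order 2; residue -((12600/24299)*sqrt(47))*i.

Denominator factor (w**2 - w/6 + 1/3)^2: discriminant -47/36, complex-conjugate roots (1/12) + ((1/12)*sqrt(47))*i and (1/12) - ((1/12)*sqrt(47))*i; poles of order 2, moduli (1/3)*sqrt(3) and (1/3)*sqrt(3).
The radius of convergence is the smallest modulus among the singular points: (1/3)*sqrt(3).
The factor w**2 - w/6 + 1/3 splits as (w - a)(w - a') with a = (1/12) - ((1/12)*sqrt(47))*i, a' = (1/12) + ((1/12)*sqrt(47))*i. At the order-2 pole a set g(w) = (w - a)^2*f(w) = [-28*w**2/11 + 30*w + 1] / (w - a')^2.
Order-2 pole: residue = g'(a); g'((1/12) - ((1/12)*sqrt(47))*i) = ((12600/24299)*sqrt(47))*i, so the residue is ((12600/24299)*sqrt(47))*i.
The factor w**2 - w/6 + 1/3 splits as (w - a)(w - a') with a = (1/12) + ((1/12)*sqrt(47))*i, a' = (1/12) - ((1/12)*sqrt(47))*i. At the order-2 pole a set g(w) = (w - a)^2*f(w) = [-28*w**2/11 + 30*w + 1] / (w - a')^2.
Order-2 pole: residue = g'(a); g'((1/12) + ((1/12)*sqrt(47))*i) = -((12600/24299)*sqrt(47))*i, so the residue is -((12600/24299)*sqrt(47))*i.
List the singular points by increasing real part (a conjugate pair: the negative imaginary part first).


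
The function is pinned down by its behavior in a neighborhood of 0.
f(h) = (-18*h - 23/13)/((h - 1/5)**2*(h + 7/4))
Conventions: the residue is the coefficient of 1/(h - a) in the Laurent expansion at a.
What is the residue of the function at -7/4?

At the order-1 pole -7/4 set g(h) = (h - (-7/4))*f(h) = (-18*h - 23/13)/(h - 1/5)**2.
Simple pole: residue = g(a) at a = -7/4, which is 154600/19773.

The residue is 154600/19773.


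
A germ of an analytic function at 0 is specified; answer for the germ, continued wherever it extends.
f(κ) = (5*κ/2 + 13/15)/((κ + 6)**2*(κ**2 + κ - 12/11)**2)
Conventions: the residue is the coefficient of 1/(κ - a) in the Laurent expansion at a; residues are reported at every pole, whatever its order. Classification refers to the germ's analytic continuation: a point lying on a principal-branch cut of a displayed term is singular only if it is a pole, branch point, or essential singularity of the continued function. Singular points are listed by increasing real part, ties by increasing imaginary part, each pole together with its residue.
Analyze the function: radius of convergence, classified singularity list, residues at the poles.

Radius of convergence at 0: -1/2 + (1/22)*sqrt(649).
At -6: a pole of order 2; residue -89903/9101160.
At -1/2 - (1/22)*sqrt(649): a pole of order 2; residue 89903/18202320 + (16713851/63362275920)*sqrt(649).
At -1/2 + (1/22)*sqrt(649): a pole of order 2; residue 89903/18202320 - (16713851/63362275920)*sqrt(649).


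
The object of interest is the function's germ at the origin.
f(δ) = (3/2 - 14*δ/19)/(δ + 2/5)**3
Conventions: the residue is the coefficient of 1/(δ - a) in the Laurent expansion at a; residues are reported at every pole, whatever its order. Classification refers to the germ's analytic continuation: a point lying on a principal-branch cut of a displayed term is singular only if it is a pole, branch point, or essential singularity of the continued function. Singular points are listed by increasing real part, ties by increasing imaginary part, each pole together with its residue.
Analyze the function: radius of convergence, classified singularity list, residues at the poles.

Denominator factor (δ + 2/5)^3: pole of order 3 at -2/5, modulus 2/5.
The radius of convergence is the smallest modulus among the singular points: 2/5.
At the order-3 pole -2/5 set g(δ) = (δ - (-2/5))^3*f(δ) = 3/2 - 14*δ/19.
Order-3 pole: residue = g''(a)/2; g''(-2/5) = 0, so the residue is 0.

Radius of convergence at 0: 2/5.
At -2/5: a pole of order 3; residue 0.


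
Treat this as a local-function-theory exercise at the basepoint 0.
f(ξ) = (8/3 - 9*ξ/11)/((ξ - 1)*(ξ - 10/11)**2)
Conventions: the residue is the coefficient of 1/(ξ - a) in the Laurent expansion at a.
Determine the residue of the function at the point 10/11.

At the order-2 pole 10/11 set g(ξ) = (ξ - (10/11))^2*f(ξ) = (8/3 - 9*ξ/11)/(ξ - 1).
Order-2 pole: residue = g'(a); g'(10/11) = -671/3, so the residue is -671/3.

The residue is -671/3.


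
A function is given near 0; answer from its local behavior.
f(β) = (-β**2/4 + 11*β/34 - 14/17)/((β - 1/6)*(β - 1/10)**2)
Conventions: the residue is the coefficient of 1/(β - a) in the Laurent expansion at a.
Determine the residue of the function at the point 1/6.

At the order-1 pole 1/6 set g(β) = (β - (1/6))*f(β) = (-β**2/4 + 11*β/34 - 14/17)/(β - 1/10)**2.
Simple pole: residue = g(a) at a = 1/6, which is -47525/272.

The residue is -47525/272.


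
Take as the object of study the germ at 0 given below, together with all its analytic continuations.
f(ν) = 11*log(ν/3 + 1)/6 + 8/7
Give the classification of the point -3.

The term (11/6)*log(1 - ν/(-3)) has argument 1 - -3/(-3) = 0 at -3: a logarithmic (infinitely-sheeted) branch point; the remaining terms are analytic or single-valued there.

The point is a logarithmic branch point.


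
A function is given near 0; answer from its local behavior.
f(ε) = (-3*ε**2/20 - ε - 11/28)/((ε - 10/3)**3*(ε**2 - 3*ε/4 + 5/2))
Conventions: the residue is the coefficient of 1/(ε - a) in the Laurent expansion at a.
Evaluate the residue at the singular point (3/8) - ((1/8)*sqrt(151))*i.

The residue is (5194071/896000000) - ((158248053/135296000000)*sqrt(151))*i.

The factor ε**2 - 3*ε/4 + 5/2 splits as (ε - a)(ε - a') with a = (3/8) - ((1/8)*sqrt(151))*i, a' = (3/8) + ((1/8)*sqrt(151))*i. At the order-1 pole a set g(ε) = (ε - a)*f(ε) = [(-3*ε**2/20 - ε - 11/28)/(ε - 10/3)**3] / (ε - a').
Simple pole: residue = g(a) at a = (3/8) - ((1/8)*sqrt(151))*i, which is (5194071/896000000) - ((158248053/135296000000)*sqrt(151))*i.


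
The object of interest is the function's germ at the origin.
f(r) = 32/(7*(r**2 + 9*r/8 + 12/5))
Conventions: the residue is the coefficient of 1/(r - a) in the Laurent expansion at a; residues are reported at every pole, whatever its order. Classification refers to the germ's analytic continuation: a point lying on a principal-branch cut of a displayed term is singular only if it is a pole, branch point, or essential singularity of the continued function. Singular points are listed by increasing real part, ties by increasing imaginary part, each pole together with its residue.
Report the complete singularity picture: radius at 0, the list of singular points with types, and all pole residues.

Denominator factor (r**2 + 9*r/8 + 12/5): discriminant -2667/320, complex-conjugate roots (-9/16) + ((1/80)*sqrt(13335))*i and (-9/16) - ((1/80)*sqrt(13335))*i; poles of order 1, moduli (2/5)*sqrt(15) and (2/5)*sqrt(15).
The radius of convergence is the smallest modulus among the singular points: (2/5)*sqrt(15).
The factor r**2 + 9*r/8 + 12/5 splits as (r - a)(r - a') with a = (-9/16) - ((1/80)*sqrt(13335))*i, a' = (-9/16) + ((1/80)*sqrt(13335))*i. At the order-1 pole a set g(r) = (r - a)*f(r) = [32/7] / (r - a').
Simple pole: residue = g(a) at a = (-9/16) - ((1/80)*sqrt(13335))*i, which is ((256/18669)*sqrt(13335))*i.
The factor r**2 + 9*r/8 + 12/5 splits as (r - a)(r - a') with a = (-9/16) + ((1/80)*sqrt(13335))*i, a' = (-9/16) - ((1/80)*sqrt(13335))*i. At the order-1 pole a set g(r) = (r - a)*f(r) = [32/7] / (r - a').
Simple pole: residue = g(a) at a = (-9/16) + ((1/80)*sqrt(13335))*i, which is -((256/18669)*sqrt(13335))*i.
List the singular points by increasing real part (a conjugate pair: the negative imaginary part first).

Radius of convergence at 0: (2/5)*sqrt(15).
At (-9/16) - ((1/80)*sqrt(13335))*i: a pole of order 1; residue ((256/18669)*sqrt(13335))*i.
At (-9/16) + ((1/80)*sqrt(13335))*i: a pole of order 1; residue -((256/18669)*sqrt(13335))*i.


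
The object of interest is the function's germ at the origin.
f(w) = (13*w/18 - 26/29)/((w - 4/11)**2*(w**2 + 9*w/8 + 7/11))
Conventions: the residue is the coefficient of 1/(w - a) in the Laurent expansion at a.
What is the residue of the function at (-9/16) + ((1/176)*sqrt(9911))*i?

The factor w**2 + 9*w/8 + 7/11 splits as (w - a)(w - a') with a = (-9/16) + ((1/176)*sqrt(9911))*i, a' = (-9/16) - ((1/176)*sqrt(9911))*i. At the order-1 pole a set g(w) = (w - a)*f(w) = [(13*w/18 - 26/29)/(w - 4/11)**2] / (w - a').
Simple pole: residue = g(a) at a = (-9/16) + ((1/176)*sqrt(9911))*i, which is (-1237951/1695978) + ((11040887/1528076178)*sqrt(9911))*i.

The residue is (-1237951/1695978) + ((11040887/1528076178)*sqrt(9911))*i.


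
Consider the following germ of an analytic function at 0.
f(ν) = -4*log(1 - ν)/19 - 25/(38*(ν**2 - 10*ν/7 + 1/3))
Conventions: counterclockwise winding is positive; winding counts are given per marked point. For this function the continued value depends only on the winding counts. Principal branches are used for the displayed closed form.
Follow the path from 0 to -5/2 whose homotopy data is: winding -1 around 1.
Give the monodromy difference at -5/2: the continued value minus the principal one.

Continued minus principal equals (8/19)*pi*i.

The rational part is single-valued and drops out of the difference; each branch term changes only by its own monodromy.
(-4/19)*log(1 - ν/(1)): each positive loop around 1 adds 2*pi*i to the log, so winding -1 contributes (-4/19)*(-1)*2*pi*i = (8/19)*pi*i.
Summing the contributions at ν = -5/2 gives (8/19)*pi*i.


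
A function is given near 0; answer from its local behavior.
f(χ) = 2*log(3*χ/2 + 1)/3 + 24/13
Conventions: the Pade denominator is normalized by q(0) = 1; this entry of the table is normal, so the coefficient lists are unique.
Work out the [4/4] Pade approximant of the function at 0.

The Pade approximant has numerator coefficients [24/13, 85/13, 2763/364, 165/52, 4869/14560]; denominator coefficients [1, 3, 81/28, 27/28, 81/1120].

Taylor coefficients needed (expand at 0): a_0 = 24/13, a_1 = 1, a_2 = -3/4, a_3 = 3/4, a_4 = -27/32, a_5 = 81/80, a_6 = -81/64, a_7 = 729/448, a_8 = -2187/1024.
Write the denominator as Q(χ) = 1 + q1*χ + q2*χ^2 + q3*χ^3 + q4*χ^4. Requiring Q*f - P = O(χ^9) with deg P <= 4 kills the coefficients of χ^5..χ^8 in Q*f:
  χ^5: a_5 + q1*a_4 + q2*a_3 + q3*a_2 + q4*a_1 = 0, i.e. 81/80 + (-27/32)*q1 + (3/4)*q2 + (-3/4)*q3 + (1)*q4 = 0.
  χ^6: a_6 + q1*a_5 + q2*a_4 + q3*a_3 + q4*a_2 = 0, i.e. -81/64 + (81/80)*q1 + (-27/32)*q2 + (3/4)*q3 + (-3/4)*q4 = 0.
  χ^7: a_7 + q1*a_6 + q2*a_5 + q3*a_4 + q4*a_3 = 0, i.e. 729/448 + (-81/64)*q1 + (81/80)*q2 + (-27/32)*q3 + (3/4)*q4 = 0.
  χ^8: a_8 + q1*a_7 + q2*a_6 + q3*a_5 + q4*a_4 = 0, i.e. -2187/1024 + (729/448)*q1 + (-81/64)*q2 + (81/80)*q3 + (-27/32)*q4 = 0.
Solving this linear system: q1 = 3, q2 = 81/28, q3 = 27/28, q4 = 81/1120.
The numerator is Q*f truncated at degree 4: P0 = a_0 = 24/13; P1 = a_1 + q1*a_0 = 85/13; P2 = a_2 + q1*a_1 + q2*a_0 = 2763/364; P3 = a_3 + q1*a_2 + q2*a_1 + q3*a_0 = 165/52; P4 = a_4 + q1*a_3 + q2*a_2 + q3*a_1 + q4*a_0 = 4869/14560.


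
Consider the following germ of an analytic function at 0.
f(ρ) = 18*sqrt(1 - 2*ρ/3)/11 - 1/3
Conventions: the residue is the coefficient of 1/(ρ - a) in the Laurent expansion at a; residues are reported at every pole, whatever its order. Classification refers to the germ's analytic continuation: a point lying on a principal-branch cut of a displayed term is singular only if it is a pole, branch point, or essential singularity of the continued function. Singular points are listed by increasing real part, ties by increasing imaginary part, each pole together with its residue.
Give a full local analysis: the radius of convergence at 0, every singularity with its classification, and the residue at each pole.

Branch term (18/11)*sqrt(1 - ρ/(3/2)): its argument vanishes at ρ = 3/2, a square-root branch point, modulus 3/2.
The radius of convergence is the smallest modulus among the singular points: 3/2.

Radius of convergence at 0: 3/2.
At 3/2: an algebraic (square-root) branch point.


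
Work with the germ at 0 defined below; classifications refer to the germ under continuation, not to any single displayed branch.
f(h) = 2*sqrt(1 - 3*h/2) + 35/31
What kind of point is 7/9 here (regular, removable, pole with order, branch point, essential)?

There is no denominator, hence no pole anywhere.
Branch term sqrt(1 - h/(2/3)): argument at 7/9 is -1/6, nonzero, so 7/9 is not its branch point (a point on a principal cut is still regular for the continued germ).
So the germ continues analytically to 7/9.

The point is a regular point.


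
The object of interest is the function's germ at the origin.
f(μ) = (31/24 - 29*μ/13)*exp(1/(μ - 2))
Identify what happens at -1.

There is no denominator, hence no pole anywhere.
The essential point of exp(1/(μ - (2))) is 2, not -1.
So the germ continues analytically to -1.

The point is a regular point.


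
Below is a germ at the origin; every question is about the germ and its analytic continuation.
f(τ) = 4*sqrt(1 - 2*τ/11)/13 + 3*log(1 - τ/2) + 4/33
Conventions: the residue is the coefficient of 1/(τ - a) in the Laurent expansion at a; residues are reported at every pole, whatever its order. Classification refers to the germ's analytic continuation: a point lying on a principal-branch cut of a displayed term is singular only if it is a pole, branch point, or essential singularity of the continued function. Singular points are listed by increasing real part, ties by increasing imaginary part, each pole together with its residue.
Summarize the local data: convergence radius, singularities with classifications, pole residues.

Radius of convergence at 0: 2.
At 2: a logarithmic branch point.
At 11/2: an algebraic (square-root) branch point.

Branch term (4/13)*sqrt(1 - τ/(11/2)): its argument vanishes at τ = 11/2, a square-root branch point, modulus 11/2.
Branch term (3)*log(1 - τ/(2)): its argument vanishes at τ = 2, a logarithmic branch point, modulus 2.
The radius of convergence is the smallest modulus among the singular points: 2.
List the singular points by increasing real part (a conjugate pair: the negative imaginary part first).


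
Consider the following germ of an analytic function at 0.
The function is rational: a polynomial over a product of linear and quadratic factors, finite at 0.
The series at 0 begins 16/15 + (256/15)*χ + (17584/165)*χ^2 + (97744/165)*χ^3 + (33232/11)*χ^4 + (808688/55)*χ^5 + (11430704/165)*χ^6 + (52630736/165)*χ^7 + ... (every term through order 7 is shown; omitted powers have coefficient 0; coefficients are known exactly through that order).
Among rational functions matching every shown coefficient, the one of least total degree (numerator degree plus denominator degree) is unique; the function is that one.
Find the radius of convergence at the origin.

The radius of convergence is 1/4.

No rational of total degree below 5 reproduces all 8 coefficients; solving the [2/3] Pade equations on them gives f(χ) = (-3*χ**2/11 + 3*χ/5 + 1/15)/((χ - 1/4)**2*(χ + 1)), whose expansion matches every shown term.
Denominator factor (χ - 1/4)^2: pole of order 2 at 1/4, modulus 1/4.
Denominator factor (χ + 1): pole of order 1 at -1, modulus 1.
The radius of convergence is the smallest modulus among the singular points: 1/4.


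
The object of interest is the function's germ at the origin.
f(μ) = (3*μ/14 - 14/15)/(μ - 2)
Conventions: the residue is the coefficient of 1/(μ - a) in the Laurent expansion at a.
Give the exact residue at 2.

At the order-1 pole 2 set g(μ) = (μ - (2))*f(μ) = 3*μ/14 - 14/15.
Simple pole: residue = g(a) at a = 2, which is -53/105.

The residue is -53/105.


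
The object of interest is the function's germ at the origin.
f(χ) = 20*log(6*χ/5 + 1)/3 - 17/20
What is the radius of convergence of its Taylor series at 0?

The radius of convergence is 5/6.

Branch term (20/3)*log(1 - χ/(-5/6)): its argument vanishes at χ = -5/6, a logarithmic branch point, modulus 5/6.
The radius of convergence is the smallest modulus among the singular points: 5/6.


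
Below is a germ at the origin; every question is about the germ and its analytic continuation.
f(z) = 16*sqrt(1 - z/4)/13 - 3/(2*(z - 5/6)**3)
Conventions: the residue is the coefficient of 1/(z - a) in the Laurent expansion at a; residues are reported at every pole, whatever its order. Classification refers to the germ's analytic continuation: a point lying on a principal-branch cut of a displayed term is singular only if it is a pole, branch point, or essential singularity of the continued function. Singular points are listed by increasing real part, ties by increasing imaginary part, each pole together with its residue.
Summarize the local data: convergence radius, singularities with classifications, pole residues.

Radius of convergence at 0: 5/6.
At 5/6: a pole of order 3; residue 0.
At 4: an algebraic (square-root) branch point.

Denominator factor (z - 5/6)^3: pole of order 3 at 5/6, modulus 5/6.
Branch term (16/13)*sqrt(1 - z/(4)): its argument vanishes at z = 4, a square-root branch point, modulus 4.
The radius of convergence is the smallest modulus among the singular points: 5/6.
The branch term is analytic at 5/6 and contributes nothing to the residue; only the rational part matters.
At the order-3 pole 5/6 set g(z) = (z - (5/6))^3*(rational part) = -3/2.
Order-3 pole: residue = g''(a)/2; g''(5/6) = 0, so the residue is 0.
List the singular points by increasing real part (a conjugate pair: the negative imaginary part first).


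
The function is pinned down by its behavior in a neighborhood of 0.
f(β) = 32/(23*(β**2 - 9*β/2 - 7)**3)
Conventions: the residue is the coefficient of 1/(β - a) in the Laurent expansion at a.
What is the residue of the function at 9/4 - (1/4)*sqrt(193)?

The residue is -(6144/165348311)*sqrt(193).

The factor β**2 - 9*β/2 - 7 splits as (β - a)(β - a') with a = 9/4 - (1/4)*sqrt(193), a' = 9/4 + (1/4)*sqrt(193). At the order-3 pole a set g(β) = (β - a)^3*f(β) = [32/23] / (β - a')^3.
Order-3 pole: residue = g''(a)/2; g''(9/4 - (1/4)*sqrt(193)) = -(12288/165348311)*sqrt(193), so the residue is -(6144/165348311)*sqrt(193).


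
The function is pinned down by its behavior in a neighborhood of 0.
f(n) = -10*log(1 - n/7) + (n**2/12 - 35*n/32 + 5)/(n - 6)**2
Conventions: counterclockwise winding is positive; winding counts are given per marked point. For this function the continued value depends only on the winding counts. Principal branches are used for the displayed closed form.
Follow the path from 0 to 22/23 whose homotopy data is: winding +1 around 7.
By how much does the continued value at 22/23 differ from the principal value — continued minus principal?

Continued minus principal equals -(20)*pi*i.

The rational part is single-valued and drops out of the difference; each branch term changes only by its own monodromy.
(-10)*log(1 - n/(7)): each positive loop around 7 adds 2*pi*i to the log, so winding +1 contributes (-10)*(1)*2*pi*i = -(20)*pi*i.
Summing the contributions at n = 22/23 gives -(20)*pi*i.


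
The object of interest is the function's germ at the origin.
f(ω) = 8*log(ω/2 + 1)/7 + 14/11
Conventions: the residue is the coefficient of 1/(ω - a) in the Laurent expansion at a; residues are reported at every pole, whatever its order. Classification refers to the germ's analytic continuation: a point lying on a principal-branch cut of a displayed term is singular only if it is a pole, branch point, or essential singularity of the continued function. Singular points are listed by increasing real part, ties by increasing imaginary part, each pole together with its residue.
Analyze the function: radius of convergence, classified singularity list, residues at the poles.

Radius of convergence at 0: 2.
At -2: a logarithmic branch point.

Branch term (8/7)*log(1 - ω/(-2)): its argument vanishes at ω = -2, a logarithmic branch point, modulus 2.
The radius of convergence is the smallest modulus among the singular points: 2.


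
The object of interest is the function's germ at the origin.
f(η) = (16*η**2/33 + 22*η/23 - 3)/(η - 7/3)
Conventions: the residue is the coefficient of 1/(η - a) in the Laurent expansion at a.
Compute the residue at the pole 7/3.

The residue is 12785/6831.

At the order-1 pole 7/3 set g(η) = (η - (7/3))*f(η) = 16*η**2/33 + 22*η/23 - 3.
Simple pole: residue = g(a) at a = 7/3, which is 12785/6831.


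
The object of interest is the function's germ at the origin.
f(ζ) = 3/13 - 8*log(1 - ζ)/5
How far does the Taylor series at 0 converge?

Branch term (-8/5)*log(1 - ζ/(1)): its argument vanishes at ζ = 1, a logarithmic branch point, modulus 1.
The radius of convergence is the smallest modulus among the singular points: 1.

The radius of convergence is 1.


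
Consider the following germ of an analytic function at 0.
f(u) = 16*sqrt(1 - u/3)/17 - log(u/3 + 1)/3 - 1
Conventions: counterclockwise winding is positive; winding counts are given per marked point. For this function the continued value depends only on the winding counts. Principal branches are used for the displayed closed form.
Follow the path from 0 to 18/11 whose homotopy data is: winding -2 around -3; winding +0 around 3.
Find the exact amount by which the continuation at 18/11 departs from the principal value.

Continued minus principal equals (4/3)*pi*i.

The rational part is single-valued and drops out of the difference; each branch term changes only by its own monodromy.
(16/17)*sqrt(1 - u/(3)): winding +0 is even, the square root returns to the same sheet, contribution 0.
(-1/3)*log(1 - u/(-3)): each positive loop around -3 adds 2*pi*i to the log, so winding -2 contributes (-1/3)*(-2)*2*pi*i = (4/3)*pi*i.
Summing the contributions at u = 18/11 gives (4/3)*pi*i.


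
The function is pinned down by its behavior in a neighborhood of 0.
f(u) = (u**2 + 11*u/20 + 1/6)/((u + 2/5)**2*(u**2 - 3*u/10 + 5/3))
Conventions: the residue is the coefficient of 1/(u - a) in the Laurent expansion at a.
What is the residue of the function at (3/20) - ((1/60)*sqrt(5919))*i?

The residue is (4155/85264) + ((760215/168225872)*sqrt(5919))*i.

The factor u**2 - 3*u/10 + 5/3 splits as (u - a)(u - a') with a = (3/20) - ((1/60)*sqrt(5919))*i, a' = (3/20) + ((1/60)*sqrt(5919))*i. At the order-1 pole a set g(u) = (u - a)*f(u) = [(u**2 + 11*u/20 + 1/6)/(u + 2/5)**2] / (u - a').
Simple pole: residue = g(a) at a = (3/20) - ((1/60)*sqrt(5919))*i, which is (4155/85264) + ((760215/168225872)*sqrt(5919))*i.


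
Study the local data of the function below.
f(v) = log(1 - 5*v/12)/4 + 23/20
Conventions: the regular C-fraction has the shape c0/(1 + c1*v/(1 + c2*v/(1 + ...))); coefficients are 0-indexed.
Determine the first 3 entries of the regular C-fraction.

The regular C-fraction coefficients are [23/20, 25/276, -55/184].

Taylor coefficients (expand at 0): a_0 = 23/20, a_1 = -5/48, a_2 = -25/1152.
c0 = a_0 = 23/20. Peel one level at a time: if S = 1 + c*v/S' with S'(0) = 1, then c is the v-coefficient of S and S' = c*v/(S - 1).
S_1 = c0/f = 1 + (25/276)*v + (1375/50784)*v^2 + ...; c1 = 25/276.
S_2 = c1*v/(S_1 - 1) = 1 + (-55/184)*v + ...; c2 = -55/184.


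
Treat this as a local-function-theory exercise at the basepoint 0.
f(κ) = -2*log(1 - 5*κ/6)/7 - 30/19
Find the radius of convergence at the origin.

The radius of convergence is 6/5.

Branch term (-2/7)*log(1 - κ/(6/5)): its argument vanishes at κ = 6/5, a logarithmic branch point, modulus 6/5.
The radius of convergence is the smallest modulus among the singular points: 6/5.


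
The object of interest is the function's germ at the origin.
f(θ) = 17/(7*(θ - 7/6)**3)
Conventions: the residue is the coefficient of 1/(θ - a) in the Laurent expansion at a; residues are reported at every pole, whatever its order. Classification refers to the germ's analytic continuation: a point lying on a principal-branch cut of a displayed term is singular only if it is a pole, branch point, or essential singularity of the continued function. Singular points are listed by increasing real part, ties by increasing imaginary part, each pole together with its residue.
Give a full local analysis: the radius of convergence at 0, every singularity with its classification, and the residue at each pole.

Radius of convergence at 0: 7/6.
At 7/6: a pole of order 3; residue 0.

Denominator factor (θ - 7/6)^3: pole of order 3 at 7/6, modulus 7/6.
The radius of convergence is the smallest modulus among the singular points: 7/6.
At the order-3 pole 7/6 set g(θ) = (θ - (7/6))^3*f(θ) = 17/7.
Order-3 pole: residue = g''(a)/2; g''(7/6) = 0, so the residue is 0.


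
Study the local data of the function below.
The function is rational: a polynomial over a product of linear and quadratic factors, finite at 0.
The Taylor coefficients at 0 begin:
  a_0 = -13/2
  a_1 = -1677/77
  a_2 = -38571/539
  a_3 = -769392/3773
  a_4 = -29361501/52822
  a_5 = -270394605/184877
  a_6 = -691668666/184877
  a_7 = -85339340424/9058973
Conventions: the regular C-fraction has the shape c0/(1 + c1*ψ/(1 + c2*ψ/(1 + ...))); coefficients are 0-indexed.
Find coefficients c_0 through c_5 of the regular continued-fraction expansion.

The regular C-fraction coefficients are [-13/2, -258/77, 5/77, -33209/1505, 28161231/1298170, 49690935/1156717774].

Taylor coefficients (read off): a_0 = -13/2, a_1 = -1677/77, a_2 = -38571/539, a_3 = -769392/3773, a_4 = -29361501/52822, a_5 = -270394605/184877.
c0 = a_0 = -13/2. Peel one level at a time: if S = 1 + c*ψ/S' with S'(0) = 1, then c is the ψ-coefficient of S and S' = c*ψ/(S - 1).
S_1 = c0/f = 1 + (-258/77)*ψ + (1290/5929)*ψ^2 + ...; c1 = -258/77.
S_2 = c1*ψ/(S_1 - 1) = 1 + (5/77)*ψ + (3019/2107)*ψ^2 + ...; c2 = 5/77.
S_3 = c2*ψ/(S_2 - 1) = 1 + (-33209/1505)*ψ + (44253363/92450)*ψ^2 + ...; c3 = -33209/1505.
S_4 = c3*ψ/(S_3 - 1) = 1 + (28161231/1298170)*ψ + (-1460913489/1567670092)*ψ^2 + ...; c4 = 28161231/1298170.
S_5 = c4*ψ/(S_4 - 1) = 1 + (49690935/1156717774)*ψ + ...; c5 = 49690935/1156717774.


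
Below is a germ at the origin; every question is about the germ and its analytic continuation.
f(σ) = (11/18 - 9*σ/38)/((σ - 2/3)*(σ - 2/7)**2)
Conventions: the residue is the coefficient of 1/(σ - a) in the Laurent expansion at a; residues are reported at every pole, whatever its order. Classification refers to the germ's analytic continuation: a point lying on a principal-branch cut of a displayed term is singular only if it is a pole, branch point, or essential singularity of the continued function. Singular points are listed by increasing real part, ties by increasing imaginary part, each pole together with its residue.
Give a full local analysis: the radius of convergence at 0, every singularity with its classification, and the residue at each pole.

Radius of convergence at 0: 2/7.
At 2/7: a pole of order 2; residue -7595/2432.
At 2/3: a pole of order 1; residue 7595/2432.

Denominator factor (σ - 2/7)^2: pole of order 2 at 2/7, modulus 2/7.
Denominator factor (σ - 2/3): pole of order 1 at 2/3, modulus 2/3.
The radius of convergence is the smallest modulus among the singular points: 2/7.
At the order-2 pole 2/7 set g(σ) = (σ - (2/7))^2*f(σ) = (11/18 - 9*σ/38)/(σ - 2/3).
Order-2 pole: residue = g'(a); g'(2/7) = -7595/2432, so the residue is -7595/2432.
At the order-1 pole 2/3 set g(σ) = (σ - (2/3))*f(σ) = (11/18 - 9*σ/38)/(σ - 2/7)**2.
Simple pole: residue = g(a) at a = 2/3, which is 7595/2432.
List the singular points by increasing real part (a conjugate pair: the negative imaginary part first).


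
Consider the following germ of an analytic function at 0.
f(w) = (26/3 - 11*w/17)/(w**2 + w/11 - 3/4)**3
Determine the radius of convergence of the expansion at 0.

Denominator factor (w**2 + w/11 - 3/4)^3: discriminant 364/121, real irrational roots -1/22 + (1/11)*sqrt(91) and -1/22 - (1/11)*sqrt(91); poles of order 3, moduli -1/22 + (1/11)*sqrt(91) and 1/22 + (1/11)*sqrt(91).
The radius of convergence is the smallest modulus among the singular points: -1/22 + (1/11)*sqrt(91).

The radius of convergence is -1/22 + (1/11)*sqrt(91).


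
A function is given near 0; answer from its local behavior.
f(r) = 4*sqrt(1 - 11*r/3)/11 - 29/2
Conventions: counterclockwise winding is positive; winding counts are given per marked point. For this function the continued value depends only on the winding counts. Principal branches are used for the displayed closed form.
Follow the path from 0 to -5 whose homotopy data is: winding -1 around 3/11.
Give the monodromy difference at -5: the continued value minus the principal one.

The rational part is single-valued and drops out of the difference; each branch term changes only by its own monodromy.
(4/11)*sqrt(1 - r/(3/11)): winding -1 is odd, the square root flips sign, contributing -2*(4/11)*sqrt(1 - (-5)/(3/11)) = -2*(4/11)*sqrt(58/3) = -(8/33)*sqrt(174).
Summing the contributions at r = -5 gives -(8/33)*sqrt(174).

Continued minus principal equals -(8/33)*sqrt(174).


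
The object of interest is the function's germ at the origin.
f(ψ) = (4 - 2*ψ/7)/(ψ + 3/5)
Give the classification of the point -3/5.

The denominator factor ψ + 3/5 vanishes at -3/5 and appears to the power 1; the numerator there equals 146/35, nonzero, and no other factor vanishes.
Hence a pole whose order is the multiplicity, 1.

The point is a pole of order 1.


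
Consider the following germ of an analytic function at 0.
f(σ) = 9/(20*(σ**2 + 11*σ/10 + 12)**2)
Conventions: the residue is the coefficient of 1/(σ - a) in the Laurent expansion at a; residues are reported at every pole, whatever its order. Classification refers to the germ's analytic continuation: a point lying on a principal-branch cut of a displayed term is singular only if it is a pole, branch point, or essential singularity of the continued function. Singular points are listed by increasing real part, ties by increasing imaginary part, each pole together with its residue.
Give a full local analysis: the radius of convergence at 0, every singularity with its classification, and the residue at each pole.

Denominator factor (σ**2 + 11*σ/10 + 12)^2: discriminant -4679/100, complex-conjugate roots (-11/20) + ((1/20)*sqrt(4679))*i and (-11/20) - ((1/20)*sqrt(4679))*i; poles of order 2, moduli (2)*sqrt(3) and (2)*sqrt(3).
The radius of convergence is the smallest modulus among the singular points: (2)*sqrt(3).
The factor σ**2 + 11*σ/10 + 12 splits as (σ - a)(σ - a') with a = (-11/20) - ((1/20)*sqrt(4679))*i, a' = (-11/20) + ((1/20)*sqrt(4679))*i. At the order-2 pole a set g(σ) = (σ - a)^2*f(σ) = [9/20] / (σ - a')^2.
Order-2 pole: residue = g'(a); g'((-11/20) - ((1/20)*sqrt(4679))*i) = ((900/21893041)*sqrt(4679))*i, so the residue is ((900/21893041)*sqrt(4679))*i.
The factor σ**2 + 11*σ/10 + 12 splits as (σ - a)(σ - a') with a = (-11/20) + ((1/20)*sqrt(4679))*i, a' = (-11/20) - ((1/20)*sqrt(4679))*i. At the order-2 pole a set g(σ) = (σ - a)^2*f(σ) = [9/20] / (σ - a')^2.
Order-2 pole: residue = g'(a); g'((-11/20) + ((1/20)*sqrt(4679))*i) = -((900/21893041)*sqrt(4679))*i, so the residue is -((900/21893041)*sqrt(4679))*i.
List the singular points by increasing real part (a conjugate pair: the negative imaginary part first).

Radius of convergence at 0: (2)*sqrt(3).
At (-11/20) - ((1/20)*sqrt(4679))*i: a pole of order 2; residue ((900/21893041)*sqrt(4679))*i.
At (-11/20) + ((1/20)*sqrt(4679))*i: a pole of order 2; residue -((900/21893041)*sqrt(4679))*i.


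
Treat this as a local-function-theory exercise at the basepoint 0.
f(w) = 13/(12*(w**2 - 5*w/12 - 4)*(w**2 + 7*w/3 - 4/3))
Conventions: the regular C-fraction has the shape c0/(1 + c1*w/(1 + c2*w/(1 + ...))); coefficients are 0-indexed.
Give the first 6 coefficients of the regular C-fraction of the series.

The regular C-fraction coefficients are [13/64, -79/48, -227/316, 73333/71732, -4086828/16646591, -8800109/35126507].

Taylor coefficients (expand at 0): a_0 = 13/64, a_1 = 1027/3072, a_2 = 116545/147456, a_3 = 11487931/7077888, a_4 = 1171258777/339738624, a_5 = 118168401091/16307453952.
c0 = a_0 = 13/64. Peel one level at a time: if S = 1 + c*w/S' with S'(0) = 1, then c is the w-coefficient of S and S' = c*w/(S - 1).
S_1 = c0/f = 1 + (-79/48)*w + (-227/192)*w^2 + ...; c1 = -79/48.
S_2 = c1*w/(S_1 - 1) = 1 + (-227/316)*w + (73333/99856)*w^2 + ...; c2 = -227/316.
S_3 = c2*w/(S_2 - 1) = 1 + (73333/71732)*w + (12933/51529)*w^2 + ...; c3 = 73333/71732.
S_4 = c3*w/(S_3 - 1) = 1 + (-4086828/16646591)*w + (-330760044/5377728889)*w^2 + ...; c4 = -4086828/16646591.
S_5 = c4*w/(S_4 - 1) = 1 + (-8800109/35126507)*w + ...; c5 = -8800109/35126507.


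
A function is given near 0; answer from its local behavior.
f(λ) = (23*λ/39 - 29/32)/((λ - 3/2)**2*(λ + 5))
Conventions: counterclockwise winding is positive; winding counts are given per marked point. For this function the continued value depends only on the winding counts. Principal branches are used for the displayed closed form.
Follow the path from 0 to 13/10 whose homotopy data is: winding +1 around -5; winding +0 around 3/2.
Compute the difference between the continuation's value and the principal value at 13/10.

Continued minus principal equals 0.

The function is rational, hence single-valued: continuing it around any pole returns the same value, so the difference is 0.


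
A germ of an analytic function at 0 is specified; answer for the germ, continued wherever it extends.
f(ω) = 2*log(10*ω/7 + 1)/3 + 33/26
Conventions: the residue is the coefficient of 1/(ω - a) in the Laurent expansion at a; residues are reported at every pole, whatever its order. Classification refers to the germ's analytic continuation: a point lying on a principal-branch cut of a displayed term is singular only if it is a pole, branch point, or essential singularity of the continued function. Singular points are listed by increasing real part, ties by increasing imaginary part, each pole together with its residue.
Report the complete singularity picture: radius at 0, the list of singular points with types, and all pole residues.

Radius of convergence at 0: 7/10.
At -7/10: a logarithmic branch point.

Branch term (2/3)*log(1 - ω/(-7/10)): its argument vanishes at ω = -7/10, a logarithmic branch point, modulus 7/10.
The radius of convergence is the smallest modulus among the singular points: 7/10.


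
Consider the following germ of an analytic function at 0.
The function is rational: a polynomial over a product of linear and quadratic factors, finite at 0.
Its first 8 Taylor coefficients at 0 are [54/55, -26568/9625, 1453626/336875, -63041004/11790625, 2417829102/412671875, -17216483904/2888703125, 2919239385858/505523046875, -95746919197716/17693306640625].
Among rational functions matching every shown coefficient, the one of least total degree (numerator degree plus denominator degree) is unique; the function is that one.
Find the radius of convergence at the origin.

The radius of convergence is 7/6.

No rational of total degree below 4 reproduces all 8 coefficients; solving the [1/3] Pade equations on them gives f(r) = (35/11 - 12*r/5)/((r + 7/6)*(r + 5/3)**2), whose expansion matches every shown term.
Denominator factor (r + 5/3)^2: pole of order 2 at -5/3, modulus 5/3.
Denominator factor (r + 7/6): pole of order 1 at -7/6, modulus 7/6.
The radius of convergence is the smallest modulus among the singular points: 7/6.
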